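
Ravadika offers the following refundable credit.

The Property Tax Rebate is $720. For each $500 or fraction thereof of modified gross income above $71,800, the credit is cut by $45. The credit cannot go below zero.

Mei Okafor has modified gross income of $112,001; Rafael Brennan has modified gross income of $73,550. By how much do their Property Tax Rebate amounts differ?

$540

Mei ($112,001): Property Tax Rebate: income exceeds $71,800 by $40,201 → 81 increments × $45 = $3,645 ≥ base, so the credit is $0.
Rafael ($73,550): Property Tax Rebate: income exceeds $71,800 by $1,750, which is 4 full-or-partial $500 increments; reduction = 4 × $45 = $180, leaving $540.
Difference: |$0 − $540| = $540.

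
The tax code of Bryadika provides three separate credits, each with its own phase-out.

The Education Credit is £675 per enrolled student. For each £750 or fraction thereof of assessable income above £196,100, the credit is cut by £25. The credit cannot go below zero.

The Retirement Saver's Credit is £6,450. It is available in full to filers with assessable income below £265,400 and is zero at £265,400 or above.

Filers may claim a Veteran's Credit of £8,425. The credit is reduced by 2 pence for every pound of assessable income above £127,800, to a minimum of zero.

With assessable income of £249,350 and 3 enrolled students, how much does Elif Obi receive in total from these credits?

Education Credit: base = 3 × £675 = £2,025. income exceeds £196,100 by £53,250, which is 71 full-or-partial £750 increments; reduction = 71 × £25 = £1,775, leaving £250.
Retirement Saver's Credit: £249,350 is below the £265,400 cutoff, so the full £6,450 applies.
Veteran's Credit: 2% of the £121,550 excess over £127,800 is £2,431; credit = £8,425 − £2,431 = £5,994.
Total: £250 + £6,450 + £5,994 = £12,694.

£12,694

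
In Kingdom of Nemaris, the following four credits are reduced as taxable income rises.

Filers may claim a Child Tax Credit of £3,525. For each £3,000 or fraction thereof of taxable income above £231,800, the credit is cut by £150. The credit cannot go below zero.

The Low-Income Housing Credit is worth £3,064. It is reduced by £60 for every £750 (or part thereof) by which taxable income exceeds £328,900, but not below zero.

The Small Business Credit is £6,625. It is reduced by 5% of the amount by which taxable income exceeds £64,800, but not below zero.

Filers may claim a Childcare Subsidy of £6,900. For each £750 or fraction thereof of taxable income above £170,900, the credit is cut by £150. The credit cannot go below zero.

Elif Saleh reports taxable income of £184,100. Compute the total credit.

Child Tax Credit: £184,100 is at or below the £231,800 threshold, so the full £3,525 applies.
Low-Income Housing Credit: £184,100 is at or below the £328,900 threshold, so the full £3,064 applies.
Small Business Credit: 5% of the £119,300 excess over £64,800 is £5,965; credit = £6,625 − £5,965 = £660.
Childcare Subsidy: income exceeds £170,900 by £13,200, which is 18 full-or-partial £750 increments; reduction = 18 × £150 = £2,700, leaving £4,200.
Total: £3,525 + £3,064 + £660 + £4,200 = £11,449.

£11,449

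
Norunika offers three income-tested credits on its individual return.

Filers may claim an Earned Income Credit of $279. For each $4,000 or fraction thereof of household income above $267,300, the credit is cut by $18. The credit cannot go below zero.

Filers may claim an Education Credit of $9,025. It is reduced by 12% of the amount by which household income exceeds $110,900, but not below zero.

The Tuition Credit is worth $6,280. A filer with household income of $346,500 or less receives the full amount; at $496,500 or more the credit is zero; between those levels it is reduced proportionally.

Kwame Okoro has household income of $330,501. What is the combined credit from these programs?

$6,280

Earned Income Credit: income exceeds $267,300 by $63,201 → 16 increments × $18 = $288 ≥ base, so the credit is $0.
Education Credit: 12% of the $219,601 excess over $110,900 is $26,352.12 ≥ base, so the credit is $0.
Tuition Credit: $330,501 is at or below the $346,500 threshold, so the full $6,280 applies.
Total: $0 + $0 + $6,280 = $6,280.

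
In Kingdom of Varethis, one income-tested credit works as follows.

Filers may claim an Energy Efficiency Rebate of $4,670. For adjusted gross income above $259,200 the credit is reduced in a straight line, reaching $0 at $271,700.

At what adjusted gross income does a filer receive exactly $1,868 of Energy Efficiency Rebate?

$266,700

$1,868 is 1,868/4,670 of the full $4,670, so 2,802/4,670 of the $12,500 range has been used: income = $259,200 + $12,500 × 2,802/4,670 = $266,700.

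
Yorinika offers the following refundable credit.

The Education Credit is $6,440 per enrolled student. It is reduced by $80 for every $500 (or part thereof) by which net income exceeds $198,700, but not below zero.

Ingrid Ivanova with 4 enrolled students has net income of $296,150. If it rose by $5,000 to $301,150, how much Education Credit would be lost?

At $296,150 — base = 4 × $6,440 = $25,760. income exceeds $198,700 by $97,450, which is 195 full-or-partial $500 increments; reduction = 195 × $80 = $15,600, leaving $10,160.
At $301,150 — base = 4 × $6,440 = $25,760. income exceeds $198,700 by $102,450, which is 205 full-or-partial $500 increments; reduction = 205 × $80 = $16,400, leaving $9,360.
Lost: $10,160 − $9,360 = $800.

$800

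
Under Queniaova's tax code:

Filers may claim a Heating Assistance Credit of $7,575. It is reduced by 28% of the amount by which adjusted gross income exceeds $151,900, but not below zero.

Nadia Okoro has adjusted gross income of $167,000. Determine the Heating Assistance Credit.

$3,347

Heating Assistance Credit: 28% of the $15,100 excess over $151,900 is $4,228; credit = $7,575 − $4,228 = $3,347.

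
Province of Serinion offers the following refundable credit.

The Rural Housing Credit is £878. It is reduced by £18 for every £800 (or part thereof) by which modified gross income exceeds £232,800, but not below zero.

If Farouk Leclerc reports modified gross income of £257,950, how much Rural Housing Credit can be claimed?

£302

Rural Housing Credit: income exceeds £232,800 by £25,150, which is 32 full-or-partial £800 increments; reduction = 32 × £18 = £576, leaving £302.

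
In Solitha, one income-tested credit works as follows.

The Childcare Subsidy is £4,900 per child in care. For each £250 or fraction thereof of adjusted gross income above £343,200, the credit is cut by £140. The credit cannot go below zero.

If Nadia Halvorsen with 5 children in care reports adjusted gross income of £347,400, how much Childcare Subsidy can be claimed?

Childcare Subsidy: base = 5 × £4,900 = £24,500. income exceeds £343,200 by £4,200, which is 17 full-or-partial £250 increments; reduction = 17 × £140 = £2,380, leaving £22,120.

£22,120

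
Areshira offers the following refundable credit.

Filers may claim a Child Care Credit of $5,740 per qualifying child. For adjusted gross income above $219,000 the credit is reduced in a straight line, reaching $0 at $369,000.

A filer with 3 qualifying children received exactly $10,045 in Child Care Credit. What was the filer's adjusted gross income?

Full credit = 3 × $5,740 = $17,220.
$10,045 is 10,045/17,220 of the full $17,220, so 7,175/17,220 of the $150,000 range has been used: income = $219,000 + $150,000 × 7,175/17,220 = $281,500.

$281,500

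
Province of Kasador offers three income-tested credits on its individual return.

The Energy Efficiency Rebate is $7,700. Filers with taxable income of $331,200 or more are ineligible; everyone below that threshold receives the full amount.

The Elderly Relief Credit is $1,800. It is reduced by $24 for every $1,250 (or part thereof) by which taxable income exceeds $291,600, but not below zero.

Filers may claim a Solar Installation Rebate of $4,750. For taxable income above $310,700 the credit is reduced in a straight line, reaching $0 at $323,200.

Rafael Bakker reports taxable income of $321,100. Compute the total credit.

$9,722

Energy Efficiency Rebate: $321,100 is below the $331,200 cutoff, so the full $7,700 applies.
Elderly Relief Credit: income exceeds $291,600 by $29,500, which is 24 full-or-partial $1,250 increments; reduction = 24 × $24 = $576, leaving $1,224.
Solar Installation Rebate: $321,100 is $10,400 into a $12,500 phase-out range, leaving 2,100/12,500 of the credit: $4,750 × 2,100/12,500 = $798.
Total: $7,700 + $1,224 + $798 = $9,722.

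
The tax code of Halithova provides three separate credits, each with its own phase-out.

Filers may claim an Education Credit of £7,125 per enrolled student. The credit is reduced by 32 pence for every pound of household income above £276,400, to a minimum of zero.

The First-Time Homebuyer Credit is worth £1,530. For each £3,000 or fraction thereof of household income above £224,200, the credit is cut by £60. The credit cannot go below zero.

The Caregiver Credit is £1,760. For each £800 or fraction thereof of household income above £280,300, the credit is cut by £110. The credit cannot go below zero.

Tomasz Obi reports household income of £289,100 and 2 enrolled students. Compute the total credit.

£10,946

Education Credit: base = 2 × £7,125 = £14,250. 32% of the £12,700 excess over £276,400 is £4,064; credit = £14,250 − £4,064 = £10,186.
First-Time Homebuyer Credit: income exceeds £224,200 by £64,900, which is 22 full-or-partial £3,000 increments; reduction = 22 × £60 = £1,320, leaving £210.
Caregiver Credit: income exceeds £280,300 by £8,800, which is 11 full-or-partial £800 increments; reduction = 11 × £110 = £1,210, leaving £550.
Total: £10,186 + £210 + £550 = £10,946.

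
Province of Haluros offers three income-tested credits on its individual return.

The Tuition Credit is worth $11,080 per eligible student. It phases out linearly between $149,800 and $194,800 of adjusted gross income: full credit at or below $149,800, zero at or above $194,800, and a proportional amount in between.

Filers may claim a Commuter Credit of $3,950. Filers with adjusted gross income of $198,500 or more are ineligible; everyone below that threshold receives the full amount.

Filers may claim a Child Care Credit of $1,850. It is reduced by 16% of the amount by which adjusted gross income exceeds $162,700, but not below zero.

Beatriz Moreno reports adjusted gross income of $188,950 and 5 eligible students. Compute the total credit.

Tuition Credit: base = 5 × $11,080 = $55,400. $188,950 is $39,150 into a $45,000 phase-out range, leaving 5,850/45,000 of the credit: $55,400 × 5,850/45,000 = $7,202.
Commuter Credit: $188,950 is below the $198,500 cutoff, so the full $3,950 applies.
Child Care Credit: 16% of the $26,250 excess over $162,700 is $4,200 ≥ base, so the credit is $0.
Total: $7,202 + $3,950 + $0 = $11,152.

$11,152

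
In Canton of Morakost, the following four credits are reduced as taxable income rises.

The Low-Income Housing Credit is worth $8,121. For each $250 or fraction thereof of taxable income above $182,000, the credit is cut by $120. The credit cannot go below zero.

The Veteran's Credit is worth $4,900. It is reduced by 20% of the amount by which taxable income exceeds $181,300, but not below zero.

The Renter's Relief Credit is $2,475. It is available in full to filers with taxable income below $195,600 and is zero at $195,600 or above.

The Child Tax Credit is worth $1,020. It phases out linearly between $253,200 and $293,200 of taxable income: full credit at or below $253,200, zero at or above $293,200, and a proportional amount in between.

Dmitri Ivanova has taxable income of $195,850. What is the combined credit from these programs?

Low-Income Housing Credit: income exceeds $182,000 by $13,850, which is 56 full-or-partial $250 increments; reduction = 56 × $120 = $6,720, leaving $1,401.
Veteran's Credit: 20% of the $14,550 excess over $181,300 is $2,910; credit = $4,900 − $2,910 = $1,990.
Renter's Relief Credit: $195,850 meets or exceeds the $195,600 cutoff, so the credit is $0.
Child Tax Credit: $195,850 is at or below the $253,200 threshold, so the full $1,020 applies.
Total: $1,401 + $1,990 + $0 + $1,020 = $4,411.

$4,411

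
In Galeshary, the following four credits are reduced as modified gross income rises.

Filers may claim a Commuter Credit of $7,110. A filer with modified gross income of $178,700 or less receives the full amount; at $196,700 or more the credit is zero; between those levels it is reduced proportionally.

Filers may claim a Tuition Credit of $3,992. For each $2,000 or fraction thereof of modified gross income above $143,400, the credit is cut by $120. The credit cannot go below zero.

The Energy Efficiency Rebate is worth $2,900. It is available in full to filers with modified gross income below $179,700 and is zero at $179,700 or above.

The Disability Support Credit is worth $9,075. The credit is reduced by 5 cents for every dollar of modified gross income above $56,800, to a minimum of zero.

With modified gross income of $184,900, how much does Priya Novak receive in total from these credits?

Commuter Credit: $184,900 is $6,200 into a $18,000 phase-out range, leaving 11,800/18,000 of the credit: $7,110 × 11,800/18,000 = $4,661.
Tuition Credit: income exceeds $143,400 by $41,500, which is 21 full-or-partial $2,000 increments; reduction = 21 × $120 = $2,520, leaving $1,472.
Energy Efficiency Rebate: $184,900 meets or exceeds the $179,700 cutoff, so the credit is $0.
Disability Support Credit: 5% of the $128,100 excess over $56,800 is $6,405; credit = $9,075 − $6,405 = $2,670.
Total: $4,661 + $1,472 + $0 + $2,670 = $8,803.

$8,803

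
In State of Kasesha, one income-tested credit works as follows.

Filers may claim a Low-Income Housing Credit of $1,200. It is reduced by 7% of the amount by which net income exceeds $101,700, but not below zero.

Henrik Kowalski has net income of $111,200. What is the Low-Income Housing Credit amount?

$535

Low-Income Housing Credit: 7% of the $9,500 excess over $101,700 is $665; credit = $1,200 − $665 = $535.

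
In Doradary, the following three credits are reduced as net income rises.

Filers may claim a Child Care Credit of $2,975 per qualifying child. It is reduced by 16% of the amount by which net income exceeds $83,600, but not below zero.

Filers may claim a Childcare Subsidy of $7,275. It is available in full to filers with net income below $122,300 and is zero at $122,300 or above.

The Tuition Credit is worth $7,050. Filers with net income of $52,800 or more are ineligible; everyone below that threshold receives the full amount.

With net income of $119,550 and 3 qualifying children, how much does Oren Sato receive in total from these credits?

$10,448

Child Care Credit: base = 3 × $2,975 = $8,925. 16% of the $35,950 excess over $83,600 is $5,752; credit = $8,925 − $5,752 = $3,173.
Childcare Subsidy: $119,550 is below the $122,300 cutoff, so the full $7,275 applies.
Tuition Credit: $119,550 meets or exceeds the $52,800 cutoff, so the credit is $0.
Total: $3,173 + $7,275 + $0 = $10,448.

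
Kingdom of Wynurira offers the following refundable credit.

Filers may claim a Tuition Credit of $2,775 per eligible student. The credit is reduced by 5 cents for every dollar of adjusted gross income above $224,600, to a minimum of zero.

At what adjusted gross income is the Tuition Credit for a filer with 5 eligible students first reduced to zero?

Full credit = 5 × $2,775 = $13,875.
The credit falls by 5% of each dollar above $224,600, so it reaches zero when the excess is $13,875 / 5% = $277,500: income = $224,600 + $277,500 = $502,100.

$502,100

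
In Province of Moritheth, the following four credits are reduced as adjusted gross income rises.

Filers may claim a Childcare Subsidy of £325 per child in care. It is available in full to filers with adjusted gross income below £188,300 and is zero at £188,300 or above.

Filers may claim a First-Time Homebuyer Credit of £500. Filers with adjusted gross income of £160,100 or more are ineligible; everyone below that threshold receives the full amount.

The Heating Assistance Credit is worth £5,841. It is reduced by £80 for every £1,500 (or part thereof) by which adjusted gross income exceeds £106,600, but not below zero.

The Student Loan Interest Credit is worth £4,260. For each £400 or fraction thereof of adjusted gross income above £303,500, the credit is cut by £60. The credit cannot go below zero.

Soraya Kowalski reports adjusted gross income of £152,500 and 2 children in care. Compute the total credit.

£8,771

Childcare Subsidy: base = 2 × £325 = £650. £152,500 is below the £188,300 cutoff, so the full £650 applies.
First-Time Homebuyer Credit: £152,500 is below the £160,100 cutoff, so the full £500 applies.
Heating Assistance Credit: income exceeds £106,600 by £45,900, which is 31 full-or-partial £1,500 increments; reduction = 31 × £80 = £2,480, leaving £3,361.
Student Loan Interest Credit: £152,500 is at or below the £303,500 threshold, so the full £4,260 applies.
Total: £650 + £500 + £3,361 + £4,260 = £8,771.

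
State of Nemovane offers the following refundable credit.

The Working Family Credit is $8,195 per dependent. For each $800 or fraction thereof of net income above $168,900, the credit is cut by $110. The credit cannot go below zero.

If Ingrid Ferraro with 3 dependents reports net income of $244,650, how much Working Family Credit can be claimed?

Working Family Credit: base = 3 × $8,195 = $24,585. income exceeds $168,900 by $75,750, which is 95 full-or-partial $800 increments; reduction = 95 × $110 = $10,450, leaving $14,135.

$14,135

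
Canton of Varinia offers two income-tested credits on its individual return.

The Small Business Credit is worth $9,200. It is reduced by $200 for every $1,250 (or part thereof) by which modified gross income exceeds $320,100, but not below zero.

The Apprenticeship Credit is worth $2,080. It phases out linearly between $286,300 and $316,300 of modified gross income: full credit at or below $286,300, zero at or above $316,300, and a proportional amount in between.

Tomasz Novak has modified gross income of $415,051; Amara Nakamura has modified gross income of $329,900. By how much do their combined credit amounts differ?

$7,600

Tomasz ($415,051): Small Business Credit: income exceeds $320,100 by $94,951 → 76 increments × $200 = $15,200 ≥ base, so the credit is $0. Apprenticeship Credit: $415,051 is at or above $316,300, so the credit is $0. total $0 + $0 = $0
Amara ($329,900): Small Business Credit: income exceeds $320,100 by $9,800, which is 8 full-or-partial $1,250 increments; reduction = 8 × $200 = $1,600, leaving $7,600. Apprenticeship Credit: $329,900 is at or above $316,300, so the credit is $0. total $7,600 + $0 = $7,600
Difference: |$0 − $7,600| = $7,600.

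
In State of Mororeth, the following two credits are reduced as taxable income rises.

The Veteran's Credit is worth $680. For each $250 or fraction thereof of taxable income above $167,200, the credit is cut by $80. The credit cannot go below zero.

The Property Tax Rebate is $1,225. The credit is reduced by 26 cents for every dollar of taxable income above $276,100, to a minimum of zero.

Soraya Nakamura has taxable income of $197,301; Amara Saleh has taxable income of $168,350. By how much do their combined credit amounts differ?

$280

Soraya ($197,301): Veteran's Credit: income exceeds $167,200 by $30,101 → 121 increments × $80 = $9,680 ≥ base, so the credit is $0. Property Tax Rebate: $197,301 is at or below the $276,100 threshold, so the full $1,225 applies. total $0 + $1,225 = $1,225
Amara ($168,350): Veteran's Credit: income exceeds $167,200 by $1,150, which is 5 full-or-partial $250 increments; reduction = 5 × $80 = $400, leaving $280. Property Tax Rebate: $168,350 is at or below the $276,100 threshold, so the full $1,225 applies. total $280 + $1,225 = $1,505
Difference: |$1,225 − $1,505| = $280.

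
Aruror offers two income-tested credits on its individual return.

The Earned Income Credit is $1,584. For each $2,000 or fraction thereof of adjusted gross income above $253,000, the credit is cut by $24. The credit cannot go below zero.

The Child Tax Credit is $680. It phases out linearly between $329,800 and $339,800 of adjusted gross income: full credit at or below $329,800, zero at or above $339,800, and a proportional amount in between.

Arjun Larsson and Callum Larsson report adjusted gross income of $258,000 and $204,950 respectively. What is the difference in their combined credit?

Arjun ($258,000): Earned Income Credit: income exceeds $253,000 by $5,000, which is 3 full-or-partial $2,000 increments; reduction = 3 × $24 = $72, leaving $1,512. Child Tax Credit: $258,000 is at or below the $329,800 threshold, so the full $680 applies. total $1,512 + $680 = $2,192
Callum ($204,950): Earned Income Credit: $204,950 is at or below the $253,000 threshold, so the full $1,584 applies. Child Tax Credit: $204,950 is at or below the $329,800 threshold, so the full $680 applies. total $1,584 + $680 = $2,264
Difference: |$2,192 − $2,264| = $72.

$72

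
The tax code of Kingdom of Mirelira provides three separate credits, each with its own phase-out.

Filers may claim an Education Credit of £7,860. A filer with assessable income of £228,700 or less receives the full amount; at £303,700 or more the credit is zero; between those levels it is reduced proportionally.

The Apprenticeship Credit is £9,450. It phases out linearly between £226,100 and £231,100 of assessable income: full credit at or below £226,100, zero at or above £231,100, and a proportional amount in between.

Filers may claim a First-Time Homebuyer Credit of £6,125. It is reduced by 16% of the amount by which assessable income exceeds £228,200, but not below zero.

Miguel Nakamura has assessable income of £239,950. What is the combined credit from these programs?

Education Credit: £239,950 is £11,250 into a £75,000 phase-out range, leaving 63,750/75,000 of the credit: £7,860 × 63,750/75,000 = £6,681.
Apprenticeship Credit: £239,950 is at or above £231,100, so the credit is £0.
First-Time Homebuyer Credit: 16% of the £11,750 excess over £228,200 is £1,880; credit = £6,125 − £1,880 = £4,245.
Total: £6,681 + £0 + £4,245 = £10,926.

£10,926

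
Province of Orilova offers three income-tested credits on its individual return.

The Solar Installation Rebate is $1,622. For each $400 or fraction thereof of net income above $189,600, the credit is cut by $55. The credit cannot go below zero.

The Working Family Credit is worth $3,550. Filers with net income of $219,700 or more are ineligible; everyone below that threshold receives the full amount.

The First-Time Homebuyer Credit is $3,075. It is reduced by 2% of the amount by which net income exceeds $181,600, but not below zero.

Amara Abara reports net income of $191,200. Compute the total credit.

Solar Installation Rebate: income exceeds $189,600 by $1,600, which is 4 full-or-partial $400 increments; reduction = 4 × $55 = $220, leaving $1,402.
Working Family Credit: $191,200 is below the $219,700 cutoff, so the full $3,550 applies.
First-Time Homebuyer Credit: 2% of the $9,600 excess over $181,600 is $192; credit = $3,075 − $192 = $2,883.
Total: $1,402 + $3,550 + $2,883 = $7,835.

$7,835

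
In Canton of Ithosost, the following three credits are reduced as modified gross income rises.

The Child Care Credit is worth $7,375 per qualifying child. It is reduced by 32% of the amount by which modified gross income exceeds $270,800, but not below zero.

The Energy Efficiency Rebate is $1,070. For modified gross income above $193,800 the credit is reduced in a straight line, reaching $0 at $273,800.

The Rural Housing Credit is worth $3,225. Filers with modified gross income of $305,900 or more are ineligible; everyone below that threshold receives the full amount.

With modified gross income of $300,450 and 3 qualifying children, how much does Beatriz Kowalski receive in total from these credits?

$15,862

Child Care Credit: base = 3 × $7,375 = $22,125. 32% of the $29,650 excess over $270,800 is $9,488; credit = $22,125 − $9,488 = $12,637.
Energy Efficiency Rebate: $300,450 is at or above $273,800, so the credit is $0.
Rural Housing Credit: $300,450 is below the $305,900 cutoff, so the full $3,225 applies.
Total: $12,637 + $0 + $3,225 = $15,862.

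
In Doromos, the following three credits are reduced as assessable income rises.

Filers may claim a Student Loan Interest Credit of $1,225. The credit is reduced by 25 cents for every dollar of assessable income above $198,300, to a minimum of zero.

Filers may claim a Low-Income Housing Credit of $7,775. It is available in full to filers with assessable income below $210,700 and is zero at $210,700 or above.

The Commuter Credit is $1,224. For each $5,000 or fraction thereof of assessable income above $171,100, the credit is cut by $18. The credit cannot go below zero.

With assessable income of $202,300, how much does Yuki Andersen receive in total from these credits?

$9,098

Student Loan Interest Credit: 25% of the $4,000 excess over $198,300 is $1,000; credit = $1,225 − $1,000 = $225.
Low-Income Housing Credit: $202,300 is below the $210,700 cutoff, so the full $7,775 applies.
Commuter Credit: income exceeds $171,100 by $31,200, which is 7 full-or-partial $5,000 increments; reduction = 7 × $18 = $126, leaving $1,098.
Total: $225 + $7,775 + $1,098 = $9,098.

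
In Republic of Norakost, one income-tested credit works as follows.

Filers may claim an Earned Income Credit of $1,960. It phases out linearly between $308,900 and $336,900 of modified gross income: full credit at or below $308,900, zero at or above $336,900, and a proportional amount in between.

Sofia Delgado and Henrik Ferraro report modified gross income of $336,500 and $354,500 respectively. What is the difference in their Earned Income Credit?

Sofia ($336,500): Earned Income Credit: $336,500 is $27,600 into a $28,000 phase-out range, leaving 400/28,000 of the credit: $1,960 × 400/28,000 = $28.
Henrik ($354,500): Earned Income Credit: $354,500 is at or above $336,900, so the credit is $0.
Difference: |$28 − $0| = $28.

$28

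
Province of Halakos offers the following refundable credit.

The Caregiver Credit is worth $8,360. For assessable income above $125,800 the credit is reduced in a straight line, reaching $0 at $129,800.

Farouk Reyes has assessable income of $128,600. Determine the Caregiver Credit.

$2,508

Caregiver Credit: $128,600 is $2,800 into a $4,000 phase-out range, leaving 1,200/4,000 of the credit: $8,360 × 1,200/4,000 = $2,508.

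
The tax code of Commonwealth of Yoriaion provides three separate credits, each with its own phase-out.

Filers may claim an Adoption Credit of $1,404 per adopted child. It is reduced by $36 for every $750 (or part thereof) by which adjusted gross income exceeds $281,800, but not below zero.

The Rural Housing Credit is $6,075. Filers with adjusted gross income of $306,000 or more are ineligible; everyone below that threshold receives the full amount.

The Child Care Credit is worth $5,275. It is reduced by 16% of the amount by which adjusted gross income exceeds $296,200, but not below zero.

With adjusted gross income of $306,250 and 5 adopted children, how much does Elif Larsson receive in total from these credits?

Adoption Credit: base = 5 × $1,404 = $7,020. income exceeds $281,800 by $24,450, which is 33 full-or-partial $750 increments; reduction = 33 × $36 = $1,188, leaving $5,832.
Rural Housing Credit: $306,250 meets or exceeds the $306,000 cutoff, so the credit is $0.
Child Care Credit: 16% of the $10,050 excess over $296,200 is $1,608; credit = $5,275 − $1,608 = $3,667.
Total: $5,832 + $0 + $3,667 = $9,499.

$9,499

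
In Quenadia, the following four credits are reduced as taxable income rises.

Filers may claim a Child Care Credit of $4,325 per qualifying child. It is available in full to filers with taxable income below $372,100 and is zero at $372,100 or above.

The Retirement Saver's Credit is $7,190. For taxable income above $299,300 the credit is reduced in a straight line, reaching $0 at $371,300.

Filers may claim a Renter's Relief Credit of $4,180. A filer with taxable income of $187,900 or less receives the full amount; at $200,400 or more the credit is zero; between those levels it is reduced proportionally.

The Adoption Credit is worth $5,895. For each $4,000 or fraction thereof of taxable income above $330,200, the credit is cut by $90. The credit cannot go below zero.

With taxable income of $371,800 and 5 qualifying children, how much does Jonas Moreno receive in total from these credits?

$26,530

Child Care Credit: base = 5 × $4,325 = $21,625. $371,800 is below the $372,100 cutoff, so the full $21,625 applies.
Retirement Saver's Credit: $371,800 is at or above $371,300, so the credit is $0.
Renter's Relief Credit: $371,800 is at or above $200,400, so the credit is $0.
Adoption Credit: income exceeds $330,200 by $41,600, which is 11 full-or-partial $4,000 increments; reduction = 11 × $90 = $990, leaving $4,905.
Total: $21,625 + $0 + $0 + $4,905 = $26,530.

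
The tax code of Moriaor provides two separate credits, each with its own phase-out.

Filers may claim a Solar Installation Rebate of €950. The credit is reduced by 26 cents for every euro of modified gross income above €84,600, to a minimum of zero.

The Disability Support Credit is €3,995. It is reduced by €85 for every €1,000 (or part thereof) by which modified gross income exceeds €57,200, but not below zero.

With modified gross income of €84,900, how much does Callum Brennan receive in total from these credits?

€2,487

Solar Installation Rebate: 26% of the €300 excess over €84,600 is €78; credit = €950 − €78 = €872.
Disability Support Credit: income exceeds €57,200 by €27,700, which is 28 full-or-partial €1,000 increments; reduction = 28 × €85 = €2,380, leaving €1,615.
Total: €872 + €1,615 = €2,487.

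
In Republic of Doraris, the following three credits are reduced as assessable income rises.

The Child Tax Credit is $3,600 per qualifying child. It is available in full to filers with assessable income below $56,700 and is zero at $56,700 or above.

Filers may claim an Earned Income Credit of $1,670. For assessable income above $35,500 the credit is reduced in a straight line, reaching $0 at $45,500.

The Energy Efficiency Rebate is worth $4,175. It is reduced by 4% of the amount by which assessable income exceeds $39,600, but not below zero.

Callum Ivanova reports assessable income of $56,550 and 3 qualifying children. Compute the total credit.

Child Tax Credit: base = 3 × $3,600 = $10,800. $56,550 is below the $56,700 cutoff, so the full $10,800 applies.
Earned Income Credit: $56,550 is at or above $45,500, so the credit is $0.
Energy Efficiency Rebate: 4% of the $16,950 excess over $39,600 is $678; credit = $4,175 − $678 = $3,497.
Total: $10,800 + $0 + $3,497 = $14,297.

$14,297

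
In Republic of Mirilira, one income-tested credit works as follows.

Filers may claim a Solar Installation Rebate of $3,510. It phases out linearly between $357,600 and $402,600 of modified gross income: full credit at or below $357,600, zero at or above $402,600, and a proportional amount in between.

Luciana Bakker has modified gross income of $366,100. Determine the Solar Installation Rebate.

Solar Installation Rebate: $366,100 is $8,500 into a $45,000 phase-out range, leaving 36,500/45,000 of the credit: $3,510 × 36,500/45,000 = $2,847.

$2,847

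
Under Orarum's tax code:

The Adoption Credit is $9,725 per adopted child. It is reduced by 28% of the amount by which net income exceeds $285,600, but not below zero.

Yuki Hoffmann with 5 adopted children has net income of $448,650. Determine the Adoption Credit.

$2,971

Adoption Credit: base = 5 × $9,725 = $48,625. 28% of the $163,050 excess over $285,600 is $45,654; credit = $48,625 − $45,654 = $2,971.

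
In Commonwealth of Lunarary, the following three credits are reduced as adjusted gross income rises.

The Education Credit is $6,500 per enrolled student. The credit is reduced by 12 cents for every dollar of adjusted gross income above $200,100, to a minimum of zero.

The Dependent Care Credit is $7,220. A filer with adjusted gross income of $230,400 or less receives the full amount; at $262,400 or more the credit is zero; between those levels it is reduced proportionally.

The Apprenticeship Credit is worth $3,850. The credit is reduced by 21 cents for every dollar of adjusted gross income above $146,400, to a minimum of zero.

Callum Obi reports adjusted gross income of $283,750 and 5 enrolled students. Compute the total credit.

$22,462

Education Credit: base = 5 × $6,500 = $32,500. 12% of the $83,650 excess over $200,100 is $10,038; credit = $32,500 − $10,038 = $22,462.
Dependent Care Credit: $283,750 is at or above $262,400, so the credit is $0.
Apprenticeship Credit: 21% of the $137,350 excess over $146,400 is $28,843.50 ≥ base, so the credit is $0.
Total: $22,462 + $0 + $0 = $22,462.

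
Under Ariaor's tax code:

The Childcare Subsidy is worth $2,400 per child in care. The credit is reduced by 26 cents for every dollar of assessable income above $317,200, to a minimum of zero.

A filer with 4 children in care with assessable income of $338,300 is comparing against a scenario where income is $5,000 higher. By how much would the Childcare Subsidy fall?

At $338,300 — base = 4 × $2,400 = $9,600. 26% of the $21,100 excess over $317,200 is $5,486; credit = $9,600 − $5,486 = $4,114.
At $343,300 — base = 4 × $2,400 = $9,600. 26% of the $26,100 excess over $317,200 is $6,786; credit = $9,600 − $6,786 = $2,814.
Lost: $4,114 − $2,814 = $1,300.

$1,300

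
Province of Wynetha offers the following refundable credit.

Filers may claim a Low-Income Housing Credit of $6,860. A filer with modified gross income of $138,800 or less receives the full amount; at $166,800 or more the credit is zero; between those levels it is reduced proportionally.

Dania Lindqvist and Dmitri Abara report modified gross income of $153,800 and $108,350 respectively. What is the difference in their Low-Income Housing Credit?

$3,675

Dania ($153,800): Low-Income Housing Credit: $153,800 is $15,000 into a $28,000 phase-out range, leaving 13,000/28,000 of the credit: $6,860 × 13,000/28,000 = $3,185.
Dmitri ($108,350): Low-Income Housing Credit: $108,350 is at or below the $138,800 threshold, so the full $6,860 applies.
Difference: |$3,185 − $6,860| = $3,675.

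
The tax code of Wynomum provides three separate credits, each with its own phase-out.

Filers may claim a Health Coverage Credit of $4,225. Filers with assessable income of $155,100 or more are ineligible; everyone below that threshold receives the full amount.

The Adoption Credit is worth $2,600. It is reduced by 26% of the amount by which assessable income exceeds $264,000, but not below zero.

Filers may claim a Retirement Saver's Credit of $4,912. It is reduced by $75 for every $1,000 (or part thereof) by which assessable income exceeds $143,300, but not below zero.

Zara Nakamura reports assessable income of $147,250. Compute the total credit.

$11,437

Health Coverage Credit: $147,250 is below the $155,100 cutoff, so the full $4,225 applies.
Adoption Credit: $147,250 is at or below the $264,000 threshold, so the full $2,600 applies.
Retirement Saver's Credit: income exceeds $143,300 by $3,950, which is 4 full-or-partial $1,000 increments; reduction = 4 × $75 = $300, leaving $4,612.
Total: $4,225 + $2,600 + $4,612 = $11,437.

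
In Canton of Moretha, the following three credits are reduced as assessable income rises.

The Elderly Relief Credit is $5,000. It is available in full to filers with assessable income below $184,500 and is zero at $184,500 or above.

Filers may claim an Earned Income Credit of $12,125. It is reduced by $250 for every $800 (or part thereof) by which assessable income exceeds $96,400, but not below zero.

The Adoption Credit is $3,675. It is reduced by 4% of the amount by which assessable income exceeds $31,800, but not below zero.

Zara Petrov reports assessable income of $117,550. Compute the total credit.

Elderly Relief Credit: $117,550 is below the $184,500 cutoff, so the full $5,000 applies.
Earned Income Credit: income exceeds $96,400 by $21,150, which is 27 full-or-partial $800 increments; reduction = 27 × $250 = $6,750, leaving $5,375.
Adoption Credit: 4% of the $85,750 excess over $31,800 is $3,430; credit = $3,675 − $3,430 = $245.
Total: $5,000 + $5,375 + $245 = $10,620.

$10,620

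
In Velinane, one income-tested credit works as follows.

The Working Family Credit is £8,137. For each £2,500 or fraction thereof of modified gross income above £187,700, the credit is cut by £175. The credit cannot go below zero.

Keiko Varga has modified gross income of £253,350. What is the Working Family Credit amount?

£3,412

Working Family Credit: income exceeds £187,700 by £65,650, which is 27 full-or-partial £2,500 increments; reduction = 27 × £175 = £4,725, leaving £3,412.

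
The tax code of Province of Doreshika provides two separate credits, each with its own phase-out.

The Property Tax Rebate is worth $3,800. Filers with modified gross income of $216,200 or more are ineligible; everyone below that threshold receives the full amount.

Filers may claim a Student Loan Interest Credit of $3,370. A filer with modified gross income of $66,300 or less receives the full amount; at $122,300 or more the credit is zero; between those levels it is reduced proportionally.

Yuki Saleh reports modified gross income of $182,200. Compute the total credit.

$3,800

Property Tax Rebate: $182,200 is below the $216,200 cutoff, so the full $3,800 applies.
Student Loan Interest Credit: $182,200 is at or above $122,300, so the credit is $0.
Total: $3,800 + $0 = $3,800.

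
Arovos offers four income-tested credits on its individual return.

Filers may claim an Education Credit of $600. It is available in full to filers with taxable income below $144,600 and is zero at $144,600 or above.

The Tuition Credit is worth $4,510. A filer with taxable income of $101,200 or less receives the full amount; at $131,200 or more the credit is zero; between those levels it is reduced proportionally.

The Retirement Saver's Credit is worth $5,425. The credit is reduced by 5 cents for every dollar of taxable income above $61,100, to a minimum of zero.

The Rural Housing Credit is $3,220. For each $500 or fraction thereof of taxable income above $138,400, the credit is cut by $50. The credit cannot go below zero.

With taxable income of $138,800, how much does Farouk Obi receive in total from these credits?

$5,310

Education Credit: $138,800 is below the $144,600 cutoff, so the full $600 applies.
Tuition Credit: $138,800 is at or above $131,200, so the credit is $0.
Retirement Saver's Credit: 5% of the $77,700 excess over $61,100 is $3,885; credit = $5,425 − $3,885 = $1,540.
Rural Housing Credit: income exceeds $138,400 by $400, which is 1 full-or-partial $500 increment; reduction = 1 × $50 = $50, leaving $3,170.
Total: $600 + $0 + $1,540 + $3,170 = $5,310.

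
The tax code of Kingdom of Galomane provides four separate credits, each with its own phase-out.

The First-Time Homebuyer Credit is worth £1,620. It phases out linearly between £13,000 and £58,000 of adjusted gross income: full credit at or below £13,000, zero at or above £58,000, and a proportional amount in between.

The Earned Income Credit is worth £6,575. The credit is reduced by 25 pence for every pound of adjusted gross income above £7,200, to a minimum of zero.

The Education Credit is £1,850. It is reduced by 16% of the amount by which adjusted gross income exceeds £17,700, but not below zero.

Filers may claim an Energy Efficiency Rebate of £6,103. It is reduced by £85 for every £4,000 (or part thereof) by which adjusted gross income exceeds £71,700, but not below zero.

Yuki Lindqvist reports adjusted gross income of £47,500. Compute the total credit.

First-Time Homebuyer Credit: £47,500 is £34,500 into a £45,000 phase-out range, leaving 10,500/45,000 of the credit: £1,620 × 10,500/45,000 = £378.
Earned Income Credit: 25% of the £40,300 excess over £7,200 is £10,075 ≥ base, so the credit is £0.
Education Credit: 16% of the £29,800 excess over £17,700 is £4,768 ≥ base, so the credit is £0.
Energy Efficiency Rebate: £47,500 is at or below the £71,700 threshold, so the full £6,103 applies.
Total: £378 + £0 + £0 + £6,103 = £6,481.

£6,481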